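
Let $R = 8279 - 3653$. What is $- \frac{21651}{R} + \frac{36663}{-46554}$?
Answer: $- \frac{32709547}{5982189} \approx -5.4678$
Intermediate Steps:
$R = 4626$ ($R = 8279 - 3653 = 4626$)
$- \frac{21651}{R} + \frac{36663}{-46554} = - \frac{21651}{4626} + \frac{36663}{-46554} = \left(-21651\right) \frac{1}{4626} + 36663 \left(- \frac{1}{46554}\right) = - \frac{7217}{1542} - \frac{12221}{15518} = - \frac{32709547}{5982189}$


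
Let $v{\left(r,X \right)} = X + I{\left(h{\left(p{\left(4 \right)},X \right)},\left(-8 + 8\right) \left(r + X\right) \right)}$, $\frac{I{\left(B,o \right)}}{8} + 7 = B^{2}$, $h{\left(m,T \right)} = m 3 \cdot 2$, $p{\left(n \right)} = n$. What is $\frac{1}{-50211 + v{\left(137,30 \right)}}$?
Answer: $- \frac{1}{45629} \approx -2.1916 \cdot 10^{-5}$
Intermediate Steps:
$h{\left(m,T \right)} = 6 m$ ($h{\left(m,T \right)} = 3 m 2 = 6 m$)
$I{\left(B,o \right)} = -56 + 8 B^{2}$
$v{\left(r,X \right)} = 4552 + X$ ($v{\left(r,X \right)} = X - \left(56 - 8 \left(6 \cdot 4\right)^{2}\right) = X - \left(56 - 8 \cdot 24^{2}\right) = X + \left(-56 + 8 \cdot 576\right) = X + \left(-56 + 4608\right) = X + 4552 = 4552 + X$)
$\frac{1}{-50211 + v{\left(137,30 \right)}} = \frac{1}{-50211 + \left(4552 + 30\right)} = \frac{1}{-50211 + 4582} = \frac{1}{-45629} = - \frac{1}{45629}$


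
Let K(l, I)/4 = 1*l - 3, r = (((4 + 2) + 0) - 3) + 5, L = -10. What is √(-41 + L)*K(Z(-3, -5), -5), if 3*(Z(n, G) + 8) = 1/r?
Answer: -263*I*√51/6 ≈ -313.03*I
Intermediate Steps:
r = 8 (r = ((6 + 0) - 3) + 5 = (6 - 3) + 5 = 3 + 5 = 8)
Z(n, G) = -191/24 (Z(n, G) = -8 + (⅓)/8 = -8 + (⅓)*(⅛) = -8 + 1/24 = -191/24)
K(l, I) = -12 + 4*l (K(l, I) = 4*(1*l - 3) = 4*(l - 3) = 4*(-3 + l) = -12 + 4*l)
√(-41 + L)*K(Z(-3, -5), -5) = √(-41 - 10)*(-12 + 4*(-191/24)) = √(-51)*(-12 - 191/6) = (I*√51)*(-263/6) = -263*I*√51/6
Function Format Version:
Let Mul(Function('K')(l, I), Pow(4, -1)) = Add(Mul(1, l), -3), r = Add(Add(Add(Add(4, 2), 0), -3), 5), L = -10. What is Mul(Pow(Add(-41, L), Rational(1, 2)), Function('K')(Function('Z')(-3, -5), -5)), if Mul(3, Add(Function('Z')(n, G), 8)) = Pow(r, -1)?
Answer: Mul(Rational(-263, 6), I, Pow(51, Rational(1, 2))) ≈ Mul(-313.03, I)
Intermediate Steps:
r = 8 (r = Add(Add(Add(6, 0), -3), 5) = Add(Add(6, -3), 5) = Add(3, 5) = 8)
Function('Z')(n, G) = Rational(-191, 24) (Function('Z')(n, G) = Add(-8, Mul(Rational(1, 3), Pow(8, -1))) = Add(-8, Mul(Rational(1, 3), Rational(1, 8))) = Add(-8, Rational(1, 24)) = Rational(-191, 24))
Function('K')(l, I) = Add(-12, Mul(4, l)) (Function('K')(l, I) = Mul(4, Add(Mul(1, l), -3)) = Mul(4, Add(l, -3)) = Mul(4, Add(-3, l)) = Add(-12, Mul(4, l)))
Mul(Pow(Add(-41, L), Rational(1, 2)), Function('K')(Function('Z')(-3, -5), -5)) = Mul(Pow(Add(-41, -10), Rational(1, 2)), Add(-12, Mul(4, Rational(-191, 24)))) = Mul(Pow(-51, Rational(1, 2)), Add(-12, Rational(-191, 6))) = Mul(Mul(I, Pow(51, Rational(1, 2))), Rational(-263, 6)) = Mul(Rational(-263, 6), I, Pow(51, Rational(1, 2)))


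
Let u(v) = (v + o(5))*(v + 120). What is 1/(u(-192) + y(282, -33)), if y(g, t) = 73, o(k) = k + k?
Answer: 1/13177 ≈ 7.5890e-5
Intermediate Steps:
o(k) = 2*k
u(v) = (10 + v)*(120 + v) (u(v) = (v + 2*5)*(v + 120) = (v + 10)*(120 + v) = (10 + v)*(120 + v))
1/(u(-192) + y(282, -33)) = 1/((1200 + (-192)² + 130*(-192)) + 73) = 1/((1200 + 36864 - 24960) + 73) = 1/(13104 + 73) = 1/13177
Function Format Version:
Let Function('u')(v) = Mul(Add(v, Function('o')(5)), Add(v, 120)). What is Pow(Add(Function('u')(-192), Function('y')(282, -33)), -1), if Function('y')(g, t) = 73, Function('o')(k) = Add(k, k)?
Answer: Rational(1, 13177) ≈ 7.5890e-5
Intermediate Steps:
Function('o')(k) = Mul(2, k)
Function('u')(v) = Mul(Add(10, v), Add(120, v)) (Function('u')(v) = Mul(Add(v, Mul(2, 5)), Add(v, 120)) = Mul(Add(v, 10), Add(120, v)) = Mul(Add(10, v), Add(120, v)))
Pow(Add(Function('u')(-192), Function('y')(282, -33)), -1) = Pow(Add(Add(1200, Pow(-192, 2), Mul(130, -192)), 73), -1) = Pow(Add(Add(1200, 36864, -24960), 73), -1) = Pow(Add(13104, 73), -1) = Pow(13177, -1) = Rational(1, 13177)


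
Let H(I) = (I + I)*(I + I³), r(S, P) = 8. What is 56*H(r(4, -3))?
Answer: 465920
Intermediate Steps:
H(I) = 2*I*(I + I³) (H(I) = (2*I)*(I + I³) = 2*I*(I + I³))
56*H(r(4, -3)) = 56*(2*8²*(1 + 8²)) = 56*(2*64*(1 + 64)) = 56*(2*64*65) = 56*8320 = 465920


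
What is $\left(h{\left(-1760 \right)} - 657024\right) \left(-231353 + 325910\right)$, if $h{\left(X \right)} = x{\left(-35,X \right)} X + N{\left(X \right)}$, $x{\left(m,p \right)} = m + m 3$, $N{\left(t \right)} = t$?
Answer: $-38993793888$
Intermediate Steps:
$x{\left(m,p \right)} = 4 m$ ($x{\left(m,p \right)} = m + 3 m = 4 m$)
$h{\left(X \right)} = - 139 X$ ($h{\left(X \right)} = 4 \left(-35\right) X + X = - 140 X + X = - 139 X$)
$\left(h{\left(-1760 \right)} - 657024\right) \left(-231353 + 325910\right) = \left(\left(-139\right) \left(-1760\right) - 657024\right) \left(-231353 + 325910\right) = \left(244640 - 657024\right) 94557 = \left(-412384\right) 94557 = -38993793888$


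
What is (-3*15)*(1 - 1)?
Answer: 0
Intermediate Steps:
(-3*15)*(1 - 1) = -45*0 = 0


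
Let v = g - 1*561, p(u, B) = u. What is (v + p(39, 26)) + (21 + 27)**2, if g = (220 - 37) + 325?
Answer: 2290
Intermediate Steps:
g = 508 (g = 183 + 325 = 508)
v = -53 (v = 508 - 1*561 = 508 - 561 = -53)
(v + p(39, 26)) + (21 + 27)**2 = (-53 + 39) + (21 + 27)**2 = -14 + 48**2 = -14 + 2304 = 2290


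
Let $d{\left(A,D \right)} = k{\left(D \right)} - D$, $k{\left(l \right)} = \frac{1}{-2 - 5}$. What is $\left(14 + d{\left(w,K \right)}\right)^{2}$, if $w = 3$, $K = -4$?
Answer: $\frac{15625}{49} \approx 318.88$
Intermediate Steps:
$k{\left(l \right)} = - \frac{1}{7}$ ($k{\left(l \right)} = \frac{1}{-7} = - \frac{1}{7}$)
$d{\left(A,D \right)} = - \frac{1}{7} - D$
$\left(14 + d{\left(w,K \right)}\right)^{2} = \left(14 - - \frac{27}{7}\right)^{2} = \left(14 + \left(- \frac{1}{7} + 4\right)\right)^{2} = \left(14 + \frac{27}{7}\right)^{2} = \left(\frac{125}{7}\right)^{2} = \frac{15625}{49}$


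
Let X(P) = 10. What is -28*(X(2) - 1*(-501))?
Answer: -14308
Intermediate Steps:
-28*(X(2) - 1*(-501)) = -28*(10 - 1*(-501)) = -28*(10 + 501) = -28*511 = -14308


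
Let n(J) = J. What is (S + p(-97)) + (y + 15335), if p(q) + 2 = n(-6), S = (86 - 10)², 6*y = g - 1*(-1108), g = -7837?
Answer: 39963/2 ≈ 19982.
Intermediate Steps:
y = -2243/2 (y = (-7837 - 1*(-1108))/6 = (-7837 + 1108)/6 = (⅙)*(-6729) = -2243/2 ≈ -1121.5)
S = 5776 (S = 76² = 5776)
p(q) = -8 (p(q) = -2 - 6 = -8)
(S + p(-97)) + (y + 15335) = (5776 - 8) + (-2243/2 + 15335) = 5768 + 28427/2 = 39963/2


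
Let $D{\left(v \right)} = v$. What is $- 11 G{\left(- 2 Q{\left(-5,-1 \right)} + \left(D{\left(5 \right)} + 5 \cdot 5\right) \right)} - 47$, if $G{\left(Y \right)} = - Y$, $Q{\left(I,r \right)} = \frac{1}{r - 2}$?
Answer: $\frac{871}{3} \approx 290.33$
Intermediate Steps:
$Q{\left(I,r \right)} = \frac{1}{-2 + r}$
$- 11 G{\left(- 2 Q{\left(-5,-1 \right)} + \left(D{\left(5 \right)} + 5 \cdot 5\right) \right)} - 47 = - 11 \left(- (- \frac{2}{-2 - 1} + \left(5 + 5 \cdot 5\right))\right) - 47 = - 11 \left(- (- \frac{2}{-3} + \left(5 + 25\right))\right) - 47 = - 11 \left(- (\left(-2\right) \left(- \frac{1}{3}\right) + 30)\right) - 47 = - 11 \left(- (\frac{2}{3} + 30)\right) - 47 = - 11 \left(\left(-1\right) \frac{92}{3}\right) - 47 = \left(-11\right) \left(- \frac{92}{3}\right) - 47 = \frac{1012}{3} - 47 = \frac{871}{3}$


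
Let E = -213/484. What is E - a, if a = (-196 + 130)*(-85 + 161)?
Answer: 2427531/484 ≈ 5015.6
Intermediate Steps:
E = -213/484 (E = -213*1/484 = -213/484 ≈ -0.44008)
a = -5016 (a = -66*76 = -5016)
E - a = -213/484 - 1*(-5016) = -213/484 + 5016 = 2427531/484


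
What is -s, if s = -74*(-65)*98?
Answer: -471380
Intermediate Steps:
s = 471380 (s = 4810*98 = 471380)
-s = -1*471380 = -471380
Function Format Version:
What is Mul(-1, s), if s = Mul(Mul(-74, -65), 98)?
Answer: -471380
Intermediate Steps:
s = 471380 (s = Mul(4810, 98) = 471380)
Mul(-1, s) = Mul(-1, 471380) = -471380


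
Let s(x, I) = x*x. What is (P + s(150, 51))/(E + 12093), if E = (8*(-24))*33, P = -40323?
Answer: -5941/1919 ≈ -3.0959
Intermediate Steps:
E = -6336 (E = -192*33 = -6336)
s(x, I) = x²
(P + s(150, 51))/(E + 12093) = (-40323 + 150²)/(-6336 + 12093) = (-40323 + 22500)/5757 = -17823*1/5757 = -5941/1919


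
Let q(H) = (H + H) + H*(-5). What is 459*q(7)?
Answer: -9639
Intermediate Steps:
q(H) = -3*H (q(H) = 2*H - 5*H = -3*H)
459*q(7) = 459*(-3*7) = 459*(-21) = -9639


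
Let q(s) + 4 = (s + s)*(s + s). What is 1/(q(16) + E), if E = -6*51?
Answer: 1/714 ≈ 0.0014006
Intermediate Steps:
q(s) = -4 + 4*s**2 (q(s) = -4 + (s + s)*(s + s) = -4 + (2*s)*(2*s) = -4 + 4*s**2)
E = -306
1/(q(16) + E) = 1/((-4 + 4*16**2) - 306) = 1/((-4 + 4*256) - 306) = 1/((-4 + 1024) - 306) = 1/(1020 - 306) = 1/714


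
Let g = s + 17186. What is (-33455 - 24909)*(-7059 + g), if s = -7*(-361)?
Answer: -738538056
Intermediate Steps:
s = 2527
g = 19713 (g = 2527 + 17186 = 19713)
(-33455 - 24909)*(-7059 + g) = (-33455 - 24909)*(-7059 + 19713) = -58364*12654 = -738538056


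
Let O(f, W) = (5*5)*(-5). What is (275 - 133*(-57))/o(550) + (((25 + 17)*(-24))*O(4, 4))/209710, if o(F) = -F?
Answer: -78909088/5767025 ≈ -13.683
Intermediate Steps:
O(f, W) = -125 (O(f, W) = 25*(-5) = -125)
(275 - 133*(-57))/o(550) + (((25 + 17)*(-24))*O(4, 4))/209710 = (275 - 133*(-57))/((-1*550)) + (((25 + 17)*(-24))*(-125))/209710 = (275 + 7581)/(-550) + ((42*(-24))*(-125))*(1/209710) = 7856*(-1/550) - 1008*(-125)*(1/209710) = -3928/275 + 126000*(1/209710) = -3928/275 + 12600/20971 = -78909088/5767025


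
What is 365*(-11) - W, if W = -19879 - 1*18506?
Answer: 34370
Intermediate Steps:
W = -38385 (W = -19879 - 18506 = -38385)
365*(-11) - W = 365*(-11) - 1*(-38385) = -4015 + 38385 = 34370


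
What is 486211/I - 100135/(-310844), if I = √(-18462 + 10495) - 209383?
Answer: (-130169205379*I + 100135*√7967)/(310844*(√7967 + 209383*I)) ≈ -2.0 - 0.0009899*I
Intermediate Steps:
I = -209383 + I*√7967 (I = √(-7967) - 209383 = I*√7967 - 209383 = -209383 + I*√7967 ≈ -2.0938e+5 + 89.258*I)
486211/I - 100135/(-310844) = 486211/(-209383 + I*√7967) - 100135/(-310844) = 486211/(-209383 + I*√7967) - 100135*(-1/310844) = 486211/(-209383 + I*√7967) + 100135/310844 = 100135/310844 + 486211/(-209383 + I*√7967)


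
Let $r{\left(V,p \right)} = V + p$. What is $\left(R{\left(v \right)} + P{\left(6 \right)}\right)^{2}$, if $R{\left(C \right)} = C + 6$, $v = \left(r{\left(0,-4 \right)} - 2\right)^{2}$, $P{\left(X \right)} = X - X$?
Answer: $1764$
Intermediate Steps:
$P{\left(X \right)} = 0$
$v = 36$ ($v = \left(\left(0 - 4\right) - 2\right)^{2} = \left(-4 - 2\right)^{2} = \left(-6\right)^{2} = 36$)
$R{\left(C \right)} = 6 + C$
$\left(R{\left(v \right)} + P{\left(6 \right)}\right)^{2} = \left(\left(6 + 36\right) + 0\right)^{2} = \left(42 + 0\right)^{2} = 42^{2} = 1764$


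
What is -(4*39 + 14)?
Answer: -170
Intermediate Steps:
-(4*39 + 14) = -(156 + 14) = -1*170 = -170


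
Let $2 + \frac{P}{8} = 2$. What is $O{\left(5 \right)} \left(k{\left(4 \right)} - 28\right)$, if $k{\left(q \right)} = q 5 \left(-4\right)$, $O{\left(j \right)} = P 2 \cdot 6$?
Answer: $0$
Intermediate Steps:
$P = 0$ ($P = -16 + 8 \cdot 2 = -16 + 16 = 0$)
$O{\left(j \right)} = 0$ ($O{\left(j \right)} = 0 \cdot 2 \cdot 6 = 0 \cdot 6 = 0$)
$k{\left(q \right)} = - 20 q$ ($k{\left(q \right)} = 5 q \left(-4\right) = - 20 q$)
$O{\left(5 \right)} \left(k{\left(4 \right)} - 28\right) = 0 \left(\left(-20\right) 4 - 28\right) = 0 \left(-80 - 28\right) = 0 \left(-108\right) = 0$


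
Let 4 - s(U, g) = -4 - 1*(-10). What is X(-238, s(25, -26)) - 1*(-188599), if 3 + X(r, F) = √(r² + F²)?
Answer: 188596 + 2*√14162 ≈ 1.8883e+5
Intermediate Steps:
s(U, g) = -2 (s(U, g) = 4 - (-4 - 1*(-10)) = 4 - (-4 + 10) = 4 - 1*6 = 4 - 6 = -2)
X(r, F) = -3 + √(F² + r²) (X(r, F) = -3 + √(r² + F²) = -3 + √(F² + r²))
X(-238, s(25, -26)) - 1*(-188599) = (-3 + √((-2)² + (-238)²)) - 1*(-188599) = (-3 + √(4 + 56644)) + 188599 = (-3 + √56648) + 188599 = (-3 + 2*√14162) + 188599 = 188596 + 2*√14162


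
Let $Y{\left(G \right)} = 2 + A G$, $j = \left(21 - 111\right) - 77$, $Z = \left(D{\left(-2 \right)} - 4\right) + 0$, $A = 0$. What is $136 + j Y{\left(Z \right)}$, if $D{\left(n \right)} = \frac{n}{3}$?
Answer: $-198$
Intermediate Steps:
$D{\left(n \right)} = \frac{n}{3}$ ($D{\left(n \right)} = n \frac{1}{3} = \frac{n}{3}$)
$Z = - \frac{14}{3}$ ($Z = \left(\frac{1}{3} \left(-2\right) - 4\right) + 0 = \left(- \frac{2}{3} - 4\right) + 0 = - \frac{14}{3} + 0 = - \frac{14}{3} \approx -4.6667$)
$j = -167$ ($j = -90 - 77 = -167$)
$Y{\left(G \right)} = 2$ ($Y{\left(G \right)} = 2 + 0 G = 2 + 0 = 2$)
$136 + j Y{\left(Z \right)} = 136 - 334 = -198$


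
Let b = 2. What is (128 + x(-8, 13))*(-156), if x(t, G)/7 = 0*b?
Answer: -19968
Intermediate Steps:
x(t, G) = 0 (x(t, G) = 7*(0*2) = 7*0 = 0)
(128 + x(-8, 13))*(-156) = (128 + 0)*(-156) = 128*(-156) = -19968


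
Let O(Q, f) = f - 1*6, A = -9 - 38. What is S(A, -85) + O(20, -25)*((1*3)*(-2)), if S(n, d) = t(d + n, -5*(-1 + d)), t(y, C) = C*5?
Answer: 2336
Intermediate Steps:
A = -47
t(y, C) = 5*C
S(n, d) = 25 - 25*d (S(n, d) = 5*(-5*(-1 + d)) = 5*(5 - 5*d) = 25 - 25*d)
O(Q, f) = -6 + f (O(Q, f) = f - 6 = -6 + f)
S(A, -85) + O(20, -25)*((1*3)*(-2)) = (25 - 25*(-85)) + (-6 - 25)*((1*3)*(-2)) = (25 + 2125) - 93*(-2) = 2150 - 31*(-6) = 2150 + 186 = 2336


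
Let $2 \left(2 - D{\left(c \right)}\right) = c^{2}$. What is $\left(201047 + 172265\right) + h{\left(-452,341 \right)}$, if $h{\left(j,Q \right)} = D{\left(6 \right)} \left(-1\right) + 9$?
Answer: $373337$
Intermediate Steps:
$D{\left(c \right)} = 2 - \frac{c^{2}}{2}$
$h{\left(j,Q \right)} = 25$ ($h{\left(j,Q \right)} = \left(2 - \frac{6^{2}}{2}\right) \left(-1\right) + 9 = \left(2 - 18\right) \left(-1\right) + 9 = \left(-16\right) \left(-1\right) + 9 = 16 + 9 = 25$)
$\left(201047 + 172265\right) + h{\left(-452,341 \right)} = \left(201047 + 172265\right) + 25 = 373312 + 25 = 373337$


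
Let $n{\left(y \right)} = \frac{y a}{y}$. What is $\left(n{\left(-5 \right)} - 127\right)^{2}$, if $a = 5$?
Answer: $14884$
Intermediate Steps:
$n{\left(y \right)} = 5$ ($n{\left(y \right)} = \frac{y 5}{y} = \frac{5 y}{y} = 5$)
$\left(n{\left(-5 \right)} - 127\right)^{2} = \left(5 - 127\right)^{2} = \left(-122\right)^{2} = 14884$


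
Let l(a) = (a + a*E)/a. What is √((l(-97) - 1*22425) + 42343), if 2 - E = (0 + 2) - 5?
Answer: 2*√4981 ≈ 141.15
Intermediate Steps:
E = 5 (E = 2 - ((0 + 2) - 5) = 2 - (2 - 5) = 2 - 1*(-3) = 2 + 3 = 5)
l(a) = 6 (l(a) = (a + a*5)/a = (a + 5*a)/a = (6*a)/a = 6)
√((l(-97) - 1*22425) + 42343) = √((6 - 1*22425) + 42343) = √((6 - 22425) + 42343) = √(-22419 + 42343) = √19924 = 2*√4981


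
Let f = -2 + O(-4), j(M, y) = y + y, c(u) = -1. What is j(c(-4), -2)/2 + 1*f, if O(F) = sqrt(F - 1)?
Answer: -4 + I*sqrt(5) ≈ -4.0 + 2.2361*I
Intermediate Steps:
O(F) = sqrt(-1 + F)
j(M, y) = 2*y
f = -2 + I*sqrt(5) (f = -2 + sqrt(-1 - 4) = -2 + sqrt(-5) = -2 + I*sqrt(5) ≈ -2.0 + 2.2361*I)
j(c(-4), -2)/2 + 1*f = (2*(-2))/2 + 1*(-2 + I*sqrt(5)) = -4*1/2 + (-2 + I*sqrt(5)) = -2 + (-2 + I*sqrt(5)) = -4 + I*sqrt(5)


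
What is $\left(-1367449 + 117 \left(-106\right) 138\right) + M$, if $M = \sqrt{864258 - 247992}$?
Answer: $-3078925 + 3 \sqrt{68474} \approx -3.0781 \cdot 10^{6}$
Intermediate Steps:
$M = 3 \sqrt{68474}$ ($M = \sqrt{616266} = 3 \sqrt{68474} \approx 785.03$)
$\left(-1367449 + 117 \left(-106\right) 138\right) + M = \left(-1367449 + 117 \left(-106\right) 138\right) + 3 \sqrt{68474} = \left(-1367449 - 1711476\right) + 3 \sqrt{68474} = -3078925 + 3 \sqrt{68474}$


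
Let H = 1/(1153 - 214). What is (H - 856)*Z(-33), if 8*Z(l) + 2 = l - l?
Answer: 803783/3756 ≈ 214.00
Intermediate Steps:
Z(l) = -1/4 (Z(l) = -1/4 + (l - l)/8 = -1/4 + (1/8)*0 = -1/4 + 0 = -1/4)
H = 1/939 ≈ 0.0010650
(H - 856)*Z(-33) = (1/939 - 856)*(-1/4) = -803783/939*(-1/4) = 803783/3756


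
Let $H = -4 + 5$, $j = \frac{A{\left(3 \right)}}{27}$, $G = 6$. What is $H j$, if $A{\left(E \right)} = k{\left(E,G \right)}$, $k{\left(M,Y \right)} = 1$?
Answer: $\frac{1}{27} \approx 0.037037$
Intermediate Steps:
$A{\left(E \right)} = 1$
$j = \frac{1}{27}$ ($j = 1 \cdot \frac{1}{27} = \frac{1}{27} \approx 0.037037$)
$H = 1$
$H j = 1 \cdot \frac{1}{27} = \frac{1}{27}$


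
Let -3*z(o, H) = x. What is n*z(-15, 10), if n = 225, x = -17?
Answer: 1275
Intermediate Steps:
z(o, H) = 17/3 (z(o, H) = -⅓*(-17) = 17/3)
n*z(-15, 10) = 225*(17/3) = 1275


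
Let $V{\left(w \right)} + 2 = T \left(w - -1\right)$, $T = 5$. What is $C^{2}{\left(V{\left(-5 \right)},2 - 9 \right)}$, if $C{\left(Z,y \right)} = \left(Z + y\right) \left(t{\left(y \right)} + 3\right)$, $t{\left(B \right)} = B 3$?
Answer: $272484$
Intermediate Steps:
$t{\left(B \right)} = 3 B$
$V{\left(w \right)} = 3 + 5 w$ ($V{\left(w \right)} = -2 + 5 \left(w - -1\right) = -2 + 5 \left(w + \left(-2 + 3\right)\right) = -2 + 5 \left(w + 1\right) = -2 + 5 \left(1 + w\right) = -2 + \left(5 + 5 w\right) = 3 + 5 w$)
$C{\left(Z,y \right)} = \left(3 + 3 y\right) \left(Z + y\right)$ ($C{\left(Z,y \right)} = \left(Z + y\right) \left(3 y + 3\right) = \left(Z + y\right) \left(3 + 3 y\right) = \left(3 + 3 y\right) \left(Z + y\right)$)
$C^{2}{\left(V{\left(-5 \right)},2 - 9 \right)} = \left(3 \left(3 + 5 \left(-5\right)\right) + 3 \left(2 - 9\right) + 3 \left(2 - 9\right)^{2} + 3 \left(3 + 5 \left(-5\right)\right) \left(2 - 9\right)\right)^{2} = \left(3 \left(3 - 25\right) + 3 \left(2 - 9\right) + 3 \left(2 - 9\right)^{2} + 3 \left(3 - 25\right) \left(2 - 9\right)\right)^{2} = \left(3 \left(-22\right) + 3 \left(-7\right) + 3 \left(-7\right)^{2} + 3 \left(-22\right) \left(-7\right)\right)^{2} = \left(-66 - 21 + 3 \cdot 49 + 462\right)^{2} = \left(-66 - 21 + 147 + 462\right)^{2} = 522^{2} = 272484$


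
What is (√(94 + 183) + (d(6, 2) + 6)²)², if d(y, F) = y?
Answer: (144 + √277)² ≈ 25806.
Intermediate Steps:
(√(94 + 183) + (d(6, 2) + 6)²)² = (√(94 + 183) + (6 + 6)²)² = (√277 + 12²)² = (√277 + 144)² = (144 + √277)²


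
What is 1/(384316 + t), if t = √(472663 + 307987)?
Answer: 192158/73849003603 - 5*√31226/147698007206 ≈ 2.5961e-6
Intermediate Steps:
t = 5*√31226 (t = √780650 = 5*√31226 ≈ 883.54)
1/(384316 + t) = 1/(384316 + 5*√31226)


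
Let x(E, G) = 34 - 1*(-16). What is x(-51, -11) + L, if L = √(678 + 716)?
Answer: 50 + √1394 ≈ 87.336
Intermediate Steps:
x(E, G) = 50 (x(E, G) = 34 + 16 = 50)
L = √1394 ≈ 37.336
x(-51, -11) + L = 50 + √1394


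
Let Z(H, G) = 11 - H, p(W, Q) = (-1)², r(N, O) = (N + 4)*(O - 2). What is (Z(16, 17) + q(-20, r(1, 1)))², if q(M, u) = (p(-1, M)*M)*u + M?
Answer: 5625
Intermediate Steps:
r(N, O) = (-2 + O)*(4 + N) (r(N, O) = (4 + N)*(-2 + O) = (-2 + O)*(4 + N))
p(W, Q) = 1
q(M, u) = M + M*u (q(M, u) = (1*M)*u + M = M*u + M = M + M*u)
(Z(16, 17) + q(-20, r(1, 1)))² = ((11 - 1*16) - 20*(1 + (-8 - 2*1 + 4*1 + 1*1)))² = ((11 - 16) - 20*(1 + (-8 - 2 + 4 + 1)))² = (-5 - 20*(1 - 5))² = (-5 - 20*(-4))² = (-5 + 80)² = 75² = 5625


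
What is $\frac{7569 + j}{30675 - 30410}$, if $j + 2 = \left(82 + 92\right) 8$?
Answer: $\frac{8959}{265} \approx 33.808$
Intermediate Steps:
$j = 1390$ ($j = -2 + \left(82 + 92\right) 8 = -2 + 174 \cdot 8 = -2 + 1392 = 1390$)
$\frac{7569 + j}{30675 - 30410} = \frac{7569 + 1390}{30675 - 30410} = \frac{8959}{265}$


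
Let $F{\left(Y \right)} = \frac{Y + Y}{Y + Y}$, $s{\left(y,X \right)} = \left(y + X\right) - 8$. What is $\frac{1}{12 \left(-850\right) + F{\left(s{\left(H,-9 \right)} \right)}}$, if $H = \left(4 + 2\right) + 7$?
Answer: $- \frac{1}{10199} \approx -9.8049 \cdot 10^{-5}$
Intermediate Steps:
$H = 13$ ($H = 6 + 7 = 13$)
$s{\left(y,X \right)} = -8 + X + y$ ($s{\left(y,X \right)} = \left(X + y\right) - 8 = -8 + X + y$)
$F{\left(Y \right)} = 1$ ($F{\left(Y \right)} = \frac{2 Y}{2 Y} = 2 Y \frac{1}{2 Y} = 1$)
$\frac{1}{12 \left(-850\right) + F{\left(s{\left(H,-9 \right)} \right)}} = \frac{1}{12 \left(-850\right) + 1} = \frac{1}{-10200 + 1} = \frac{1}{-10199} = - \frac{1}{10199}$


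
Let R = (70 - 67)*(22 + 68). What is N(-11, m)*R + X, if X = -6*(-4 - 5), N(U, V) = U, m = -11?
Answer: -2916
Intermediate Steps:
X = 54 (X = -6*(-9) = 54)
R = 270 (R = 3*90 = 270)
N(-11, m)*R + X = -11*270 + 54 = -2970 + 54 = -2916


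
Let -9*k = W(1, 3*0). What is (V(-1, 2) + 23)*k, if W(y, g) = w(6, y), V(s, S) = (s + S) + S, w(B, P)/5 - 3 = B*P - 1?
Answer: -1040/9 ≈ -115.56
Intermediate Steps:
w(B, P) = 10 + 5*B*P (w(B, P) = 15 + 5*(B*P - 1) = 15 + 5*(-1 + B*P) = 15 + (-5 + 5*B*P) = 10 + 5*B*P)
V(s, S) = s + 2*S (V(s, S) = (S + s) + S = s + 2*S)
W(y, g) = 10 + 30*y (W(y, g) = 10 + 5*6*y = 10 + 30*y)
k = -40/9 (k = -(10 + 30*1)/9 = -(10 + 30)/9 = -1/9*40 = -40/9 ≈ -4.4444)
(V(-1, 2) + 23)*k = ((-1 + 2*2) + 23)*(-40/9) = ((-1 + 4) + 23)*(-40/9) = (3 + 23)*(-40/9) = 26*(-40/9) = -1040/9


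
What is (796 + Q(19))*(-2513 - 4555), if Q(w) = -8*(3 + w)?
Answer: -4382160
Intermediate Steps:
Q(w) = -24 - 8*w
(796 + Q(19))*(-2513 - 4555) = (796 + (-24 - 8*19))*(-2513 - 4555) = (796 + (-24 - 152))*(-7068) = (796 - 176)*(-7068) = 620*(-7068) = -4382160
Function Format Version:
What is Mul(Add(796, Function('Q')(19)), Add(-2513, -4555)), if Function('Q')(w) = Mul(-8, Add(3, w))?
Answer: -4382160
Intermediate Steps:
Function('Q')(w) = Add(-24, Mul(-8, w))
Mul(Add(796, Function('Q')(19)), Add(-2513, -4555)) = Mul(Add(796, Add(-24, Mul(-8, 19))), Add(-2513, -4555)) = Mul(Add(796, Add(-24, -152)), -7068) = Mul(Add(796, -176), -7068) = Mul(620, -7068) = -4382160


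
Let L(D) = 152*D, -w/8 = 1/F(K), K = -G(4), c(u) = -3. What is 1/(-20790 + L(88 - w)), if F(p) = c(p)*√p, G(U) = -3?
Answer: -100089/741320518 + 912*√3/370660259 ≈ -0.00013075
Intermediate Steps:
K = 3 (K = -1*(-3) = 3)
F(p) = -3*√p
w = 8*√3/9 (w = -8*(-√3/9) = -(-8)*√3/9 = 8*√3/9 ≈ 1.5396)
1/(-20790 + L(88 - w)) = 1/(-20790 + 152*(88 - 8*√3/9)) = 1/(-20790 + (13376 - 1216*√3/9)) = 1/(-7414 - 1216*√3/9)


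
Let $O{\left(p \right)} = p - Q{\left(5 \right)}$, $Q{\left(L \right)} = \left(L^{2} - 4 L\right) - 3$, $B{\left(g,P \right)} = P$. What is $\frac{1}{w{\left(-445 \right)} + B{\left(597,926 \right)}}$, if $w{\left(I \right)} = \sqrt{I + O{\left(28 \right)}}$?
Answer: $\frac{926}{857895} - \frac{i \sqrt{419}}{857895} \approx 0.0010794 - 2.386 \cdot 10^{-5} i$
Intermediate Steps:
$Q{\left(L \right)} = -3 + L^{2} - 4 L$
$O{\left(p \right)} = -2 + p$ ($O{\left(p \right)} = p - \left(-3 + 5^{2} - 20\right) = p - \left(-3 + 25 - 20\right) = p - 2 = -2 + p$)
$w{\left(I \right)} = \sqrt{26 + I}$ ($w{\left(I \right)} = \sqrt{I + \left(-2 + 28\right)} = \sqrt{I + 26} = \sqrt{26 + I}$)
$\frac{1}{w{\left(-445 \right)} + B{\left(597,926 \right)}} = \frac{1}{\sqrt{26 - 445} + 926} = \frac{1}{\sqrt{-419} + 926} = \frac{1}{i \sqrt{419} + 926} = \frac{1}{926 + i \sqrt{419}}$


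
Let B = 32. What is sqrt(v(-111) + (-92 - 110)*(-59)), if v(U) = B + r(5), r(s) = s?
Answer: sqrt(11955) ≈ 109.34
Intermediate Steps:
v(U) = 37 (v(U) = 32 + 5 = 37)
sqrt(v(-111) + (-92 - 110)*(-59)) = sqrt(37 + (-92 - 110)*(-59)) = sqrt(37 - 202*(-59)) = sqrt(37 + 11918) = sqrt(11955)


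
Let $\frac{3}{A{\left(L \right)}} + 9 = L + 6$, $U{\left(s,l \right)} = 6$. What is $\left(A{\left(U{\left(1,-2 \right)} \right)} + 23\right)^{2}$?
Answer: $576$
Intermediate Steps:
$A{\left(L \right)} = \frac{3}{-3 + L}$ ($A{\left(L \right)} = \frac{3}{-9 + \left(L + 6\right)} = \frac{3}{-9 + \left(6 + L\right)} = \frac{3}{-3 + L}$)
$\left(A{\left(U{\left(1,-2 \right)} \right)} + 23\right)^{2} = \left(\frac{3}{-3 + 6} + 23\right)^{2} = \left(\frac{3}{3} + 23\right)^{2} = \left(3 \cdot \frac{1}{3} + 23\right)^{2} = \left(1 + 23\right)^{2} = 24^{2} = 576$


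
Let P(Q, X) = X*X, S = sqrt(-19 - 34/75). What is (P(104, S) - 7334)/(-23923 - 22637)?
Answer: 551509/3492000 ≈ 0.15793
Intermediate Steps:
S = I*sqrt(4377)/15 (S = sqrt(-19 - 34*1/75) = sqrt(-19 - 34/75) = sqrt(-1459/75) = I*sqrt(4377)/15 ≈ 4.4106*I)
P(Q, X) = X**2
(P(104, S) - 7334)/(-23923 - 22637) = ((I*sqrt(4377)/15)**2 - 7334)/(-23923 - 22637) = (-1459/75 - 7334)/(-46560) = -551509/75*(-1/46560) = 551509/3492000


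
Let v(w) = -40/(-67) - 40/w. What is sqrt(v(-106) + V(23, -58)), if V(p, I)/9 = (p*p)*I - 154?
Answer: 2*I*sqrt(874863655366)/3551 ≈ 526.8*I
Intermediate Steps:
V(p, I) = -1386 + 9*I*p**2 (V(p, I) = 9*((p*p)*I - 154) = 9*(p**2*I - 154) = 9*(I*p**2 - 154) = 9*(-154 + I*p**2) = -1386 + 9*I*p**2)
v(w) = 40/67 - 40/w (v(w) = -40*(-1/67) - 40/w = 40/67 - 40/w)
sqrt(v(-106) + V(23, -58)) = sqrt((40/67 - 40/(-106)) + (-1386 + 9*(-58)*23**2)) = sqrt((40/67 - 40*(-1/106)) + (-1386 + 9*(-58)*529)) = sqrt((40/67 + 20/53) + (-1386 - 276138)) = sqrt(3460/3551 - 277524) = sqrt(-985484264/3551) = 2*I*sqrt(874863655366)/3551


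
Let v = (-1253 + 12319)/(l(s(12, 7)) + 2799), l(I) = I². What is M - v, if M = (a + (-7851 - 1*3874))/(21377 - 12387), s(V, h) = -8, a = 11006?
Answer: -101541837/25738370 ≈ -3.9452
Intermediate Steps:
v = 11066/2863 (v = (-1253 + 12319)/((-8)² + 2799) = 11066/(64 + 2799) = 11066/2863 ≈ 3.8652)
M = -719/8990 (M = (11006 + (-7851 - 1*3874))/(21377 - 12387) = (11006 + (-7851 - 3874))/8990 = (11006 - 11725)*(1/8990) = -719*1/8990 = -719/8990 ≈ -0.079978)
M - v = -719/8990 - 1*11066/2863 = -719/8990 - 11066/2863 = -101541837/25738370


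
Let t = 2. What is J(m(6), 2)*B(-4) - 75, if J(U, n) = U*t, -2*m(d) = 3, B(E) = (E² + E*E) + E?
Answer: -159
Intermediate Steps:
B(E) = E + 2*E² (B(E) = (E² + E²) + E = 2*E² + E = E + 2*E²)
m(d) = -3/2 (m(d) = -½*3 = -3/2)
J(U, n) = 2*U (J(U, n) = U*2 = 2*U)
J(m(6), 2)*B(-4) - 75 = (2*(-3/2))*(-4*(1 + 2*(-4))) - 75 = -(-12)*(1 - 8) - 75 = -(-12)*(-7) - 75 = -3*28 - 75 = -84 - 75 = -159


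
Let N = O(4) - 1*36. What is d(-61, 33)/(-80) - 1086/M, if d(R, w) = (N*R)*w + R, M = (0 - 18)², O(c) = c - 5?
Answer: -100829/108 ≈ -933.60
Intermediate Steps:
O(c) = -5 + c
M = 324 (M = (-18)² = 324)
N = -37 (N = (-5 + 4) - 1*36 = -1 - 36 = -37)
d(R, w) = R - 37*R*w (d(R, w) = (-37*R)*w + R = -37*R*w + R = R - 37*R*w)
d(-61, 33)/(-80) - 1086/M = -61*(1 - 37*33)/(-80) - 1086/324 = -61*(1 - 1221)*(-1/80) - 1086*1/324 = -61*(-1220)*(-1/80) - 181/54 = 74420*(-1/80) - 181/54 = -3721/4 - 181/54 = -100829/108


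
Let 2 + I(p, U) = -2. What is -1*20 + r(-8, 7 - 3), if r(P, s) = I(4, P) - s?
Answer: -28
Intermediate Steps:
I(p, U) = -4 (I(p, U) = -2 - 2 = -4)
r(P, s) = -4 - s
-1*20 + r(-8, 7 - 3) = -1*20 + (-4 - (7 - 3)) = -20 + (-4 - 1*4) = -20 + (-4 - 4) = -20 - 8 = -28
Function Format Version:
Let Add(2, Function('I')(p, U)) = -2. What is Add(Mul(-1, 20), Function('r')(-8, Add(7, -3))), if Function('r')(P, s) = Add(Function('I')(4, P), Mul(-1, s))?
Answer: -28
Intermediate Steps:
Function('I')(p, U) = -4 (Function('I')(p, U) = Add(-2, -2) = -4)
Function('r')(P, s) = Add(-4, Mul(-1, s))
Add(Mul(-1, 20), Function('r')(-8, Add(7, -3))) = Add(Mul(-1, 20), Add(-4, Mul(-1, Add(7, -3)))) = Add(-20, Add(-4, Mul(-1, 4))) = Add(-20, Add(-4, -4)) = Add(-20, -8) = -28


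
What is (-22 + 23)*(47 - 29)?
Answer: 18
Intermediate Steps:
(-22 + 23)*(47 - 29) = 1*18 = 18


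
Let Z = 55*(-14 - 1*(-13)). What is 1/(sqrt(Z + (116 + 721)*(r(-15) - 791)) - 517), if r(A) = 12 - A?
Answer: -517/906812 - I*sqrt(639523)/906812 ≈ -0.00057013 - 0.00088188*I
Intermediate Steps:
Z = -55 (Z = 55*(-14 + 13) = 55*(-1) = -55)
1/(sqrt(Z + (116 + 721)*(r(-15) - 791)) - 517) = 1/(sqrt(-55 + (116 + 721)*((12 - 1*(-15)) - 791)) - 517) = 1/(sqrt(-55 + 837*((12 + 15) - 791)) - 517) = 1/(sqrt(-55 + 837*(27 - 791)) - 517) = 1/(sqrt(-55 + 837*(-764)) - 517) = 1/(sqrt(-55 - 639468) - 517) = 1/(sqrt(-639523) - 517) = 1/(I*sqrt(639523) - 517) = 1/(-517 + I*sqrt(639523))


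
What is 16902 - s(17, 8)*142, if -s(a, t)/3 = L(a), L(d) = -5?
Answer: 14772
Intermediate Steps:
s(a, t) = 15 (s(a, t) = -3*(-5) = 15)
16902 - s(17, 8)*142 = 16902 - 15*142 = 16902 - 1*2130 = 16902 - 2130 = 14772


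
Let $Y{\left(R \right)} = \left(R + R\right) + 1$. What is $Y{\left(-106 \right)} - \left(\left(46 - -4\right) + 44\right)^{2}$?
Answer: $-9047$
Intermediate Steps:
$Y{\left(R \right)} = 1 + 2 R$ ($Y{\left(R \right)} = 2 R + 1 = 1 + 2 R$)
$Y{\left(-106 \right)} - \left(\left(46 - -4\right) + 44\right)^{2} = \left(1 + 2 \left(-106\right)\right) - \left(\left(46 - -4\right) + 44\right)^{2} = \left(1 - 212\right) - \left(\left(46 + 4\right) + 44\right)^{2} = -211 - \left(50 + 44\right)^{2} = -211 - 94^{2} = -211 - 8836 = -9047$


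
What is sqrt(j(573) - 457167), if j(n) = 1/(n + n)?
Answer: I*sqrt(600404734626)/1146 ≈ 676.14*I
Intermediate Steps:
j(n) = 1/(2*n)
sqrt(j(573) - 457167) = sqrt((1/2)/573 - 457167) = sqrt((1/2)*(1/573) - 457167) = sqrt(1/1146 - 457167) = sqrt(-523913381/1146) = I*sqrt(600404734626)/1146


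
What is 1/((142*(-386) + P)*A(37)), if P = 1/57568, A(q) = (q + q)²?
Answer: -14392/4319766167335 ≈ -3.3317e-9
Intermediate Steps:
A(q) = 4*q² (A(q) = (2*q)² = 4*q²)
P = 1/57568 ≈ 1.7371e-5
1/((142*(-386) + P)*A(37)) = 1/((142*(-386) + 1/57568)*((4*37²))) = 1/((-54812 + 1/57568)*((4*1369))) = 1/(-3155417215/57568*5476) = -57568/3155417215*1/5476 = -14392/4319766167335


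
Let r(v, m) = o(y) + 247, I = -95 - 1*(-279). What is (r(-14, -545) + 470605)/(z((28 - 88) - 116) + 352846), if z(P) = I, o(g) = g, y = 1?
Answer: 470853/353030 ≈ 1.3337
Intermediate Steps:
I = 184 (I = -95 + 279 = 184)
z(P) = 184
r(v, m) = 248 (r(v, m) = 1 + 247 = 248)
(r(-14, -545) + 470605)/(z((28 - 88) - 116) + 352846) = (248 + 470605)/(184 + 352846) = 470853/353030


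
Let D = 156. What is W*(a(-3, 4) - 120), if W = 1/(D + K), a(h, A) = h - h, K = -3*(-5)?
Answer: -40/57 ≈ -0.70175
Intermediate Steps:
K = 15
a(h, A) = 0
W = 1/171 (W = 1/(156 + 15) = 1/171 ≈ 0.0058480)
W*(a(-3, 4) - 120) = (0 - 120)/171 = (1/171)*(-120) = -40/57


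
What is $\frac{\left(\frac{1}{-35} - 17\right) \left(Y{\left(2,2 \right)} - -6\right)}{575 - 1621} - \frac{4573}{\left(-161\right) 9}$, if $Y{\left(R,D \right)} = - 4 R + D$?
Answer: $\frac{4573}{1449} \approx 3.156$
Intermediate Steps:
$Y{\left(R,D \right)} = D - 4 R$
$\frac{\left(\frac{1}{-35} - 17\right) \left(Y{\left(2,2 \right)} - -6\right)}{575 - 1621} - \frac{4573}{\left(-161\right) 9} = \frac{\left(\frac{1}{-35} - 17\right) \left(\left(2 - 8\right) - -6\right)}{575 - 1621} - \frac{4573}{\left(-161\right) 9} = \frac{\left(- \frac{1}{35} - 17\right) \left(\left(2 - 8\right) + 6\right)}{-1046} - \frac{4573}{-1449} = - \frac{596 \left(-6 + 6\right)}{35} \left(- \frac{1}{1046}\right) - - \frac{4573}{1449} = \left(- \frac{596}{35}\right) 0 \left(- \frac{1}{1046}\right) + \frac{4573}{1449} = 0 \left(- \frac{1}{1046}\right) + \frac{4573}{1449} = 0 + \frac{4573}{1449} = \frac{4573}{1449}$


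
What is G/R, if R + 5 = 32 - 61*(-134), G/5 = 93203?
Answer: 466015/8201 ≈ 56.824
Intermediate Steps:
G = 466015 (G = 5*93203 = 466015)
R = 8201 (R = -5 + (32 - 61*(-134)) = -5 + (32 + 8174) = -5 + 8206 = 8201)
G/R = 466015/8201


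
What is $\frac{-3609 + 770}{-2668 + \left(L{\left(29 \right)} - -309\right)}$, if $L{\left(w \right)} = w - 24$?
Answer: $\frac{2839}{2354} \approx 1.206$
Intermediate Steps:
$L{\left(w \right)} = -24 + w$ ($L{\left(w \right)} = w - 24 = -24 + w$)
$\frac{-3609 + 770}{-2668 + \left(L{\left(29 \right)} - -309\right)} = \frac{-3609 + 770}{-2668 + \left(\left(-24 + 29\right) - -309\right)} = - \frac{2839}{-2668 + \left(5 + 309\right)} = - \frac{2839}{-2668 + 314} = - \frac{2839}{-2354} = \left(-2839\right) \left(- \frac{1}{2354}\right) = \frac{2839}{2354}$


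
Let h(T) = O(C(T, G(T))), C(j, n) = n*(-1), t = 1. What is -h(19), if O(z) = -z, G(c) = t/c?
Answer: -1/19 ≈ -0.052632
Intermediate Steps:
G(c) = 1/c
C(j, n) = -n
h(T) = 1/T (h(T) = -(-1)/T = 1/T)
-h(19) = -1/19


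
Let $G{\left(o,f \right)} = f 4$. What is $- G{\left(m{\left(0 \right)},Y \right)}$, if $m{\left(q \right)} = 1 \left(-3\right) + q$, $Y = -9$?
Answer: $36$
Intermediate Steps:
$m{\left(q \right)} = -3 + q$
$G{\left(o,f \right)} = 4 f$
$- G{\left(m{\left(0 \right)},Y \right)} = - 4 \left(-9\right) = \left(-1\right) \left(-36\right) = 36$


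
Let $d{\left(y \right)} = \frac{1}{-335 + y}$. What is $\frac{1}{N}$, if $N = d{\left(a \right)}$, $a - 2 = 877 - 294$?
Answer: $250$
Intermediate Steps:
$a = 585$ ($a = 2 + \left(877 - 294\right) = 2 + 583 = 585$)
$N = \frac{1}{250}$ ($N = \frac{1}{-335 + 585} = \frac{1}{250} \approx 0.004$)
$\frac{1}{N} = \frac{1}{\frac{1}{250}} = 250$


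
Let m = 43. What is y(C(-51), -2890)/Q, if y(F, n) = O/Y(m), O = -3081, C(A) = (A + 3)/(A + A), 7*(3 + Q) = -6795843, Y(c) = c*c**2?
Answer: 7189/180106253016 ≈ 3.9915e-8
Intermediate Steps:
Y(c) = c**3
Q = -6795864/7 (Q = -3 + (1/7)*(-6795843) = -3 - 6795843/7 = -6795864/7 ≈ -9.7084e+5)
C(A) = (3 + A)/(2*A) (C(A) = (3 + A)/((2*A)) = (3 + A)*(1/(2*A)) = (3 + A)/(2*A))
y(F, n) = -3081/79507 (y(F, n) = -3081/(43**3) = -3081/79507)
y(C(-51), -2890)/Q = -3081/(79507*(-6795864/7)) = -3081/79507*(-7/6795864) = 7189/180106253016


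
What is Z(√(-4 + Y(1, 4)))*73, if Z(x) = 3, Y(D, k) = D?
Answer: 219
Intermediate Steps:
Z(√(-4 + Y(1, 4)))*73 = 3*73 = 219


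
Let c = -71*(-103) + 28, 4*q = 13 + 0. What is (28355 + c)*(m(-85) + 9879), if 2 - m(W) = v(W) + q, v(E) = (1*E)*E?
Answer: 94692564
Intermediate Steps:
q = 13/4 (q = (13 + 0)/4 = (¼)*13 = 13/4 ≈ 3.2500)
v(E) = E² (v(E) = E*E = E²)
m(W) = -5/4 - W² (m(W) = 2 - (W² + 13/4) = 2 - (13/4 + W²) = 2 + (-13/4 - W²) = -5/4 - W²)
c = 7341 (c = 7313 + 28 = 7341)
(28355 + c)*(m(-85) + 9879) = (28355 + 7341)*((-5/4 - 1*(-85)²) + 9879) = 35696*((-5/4 - 1*7225) + 9879) = 35696*((-5/4 - 7225) + 9879) = 35696*(-28905/4 + 9879) = 35696*(10611/4) = 94692564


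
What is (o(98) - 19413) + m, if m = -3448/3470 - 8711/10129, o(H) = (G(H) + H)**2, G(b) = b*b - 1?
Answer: 1653520009888239/17573815 ≈ 9.4090e+7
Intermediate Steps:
G(b) = -1 + b**2 (G(b) = b**2 - 1 = -1 + b**2)
o(H) = (-1 + H + H**2)**2 (o(H) = ((-1 + H**2) + H)**2 = (-1 + H + H**2)**2)
m = -32575981/17573815 (m = -3448*1/3470 - 8711*1/10129 = -1724/1735 - 8711/10129 = -32575981/17573815 ≈ -1.8537)
(o(98) - 19413) + m = ((-1 + 98 + 98**2)**2 - 19413) - 32575981/17573815 = ((-1 + 98 + 9604)**2 - 19413) - 32575981/17573815 = (9701**2 - 19413) - 32575981/17573815 = (94109401 - 19413) - 32575981/17573815 = 94089988 - 32575981/17573815 = 1653520009888239/17573815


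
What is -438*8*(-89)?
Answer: 311856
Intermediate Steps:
-438*8*(-89) = -73*48*(-89) = -3504*(-89) = 311856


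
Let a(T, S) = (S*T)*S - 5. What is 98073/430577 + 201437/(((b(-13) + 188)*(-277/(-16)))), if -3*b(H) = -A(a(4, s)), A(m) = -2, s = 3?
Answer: 2089253047677/33514821949 ≈ 62.338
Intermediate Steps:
a(T, S) = -5 + T*S**2 (a(T, S) = T*S**2 - 5 = -5 + T*S**2)
b(H) = -2/3 (b(H) = -(-1)*(-2)/3 = -1/3*2 = -2/3)
98073/430577 + 201437/(((b(-13) + 188)*(-277/(-16)))) = 98073/430577 + 201437/(((-2/3 + 188)*(-277/(-16)))) = 98073*(1/430577) + 201437/((562*(-277*(-1/16))/3)) = 98073/430577 + 201437/(((562/3)*(277/16))) = 98073/430577 + 201437/(77837/24) = 98073/430577 + 201437*(24/77837) = 98073/430577 + 4834488/77837 = 2089253047677/33514821949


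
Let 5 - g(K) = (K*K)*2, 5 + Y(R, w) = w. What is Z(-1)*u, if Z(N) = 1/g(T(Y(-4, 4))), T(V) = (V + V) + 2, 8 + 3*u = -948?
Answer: -956/15 ≈ -63.733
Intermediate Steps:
u = -956/3 (u = -8/3 + (1/3)*(-948) = -8/3 - 316 = -956/3 ≈ -318.67)
Y(R, w) = -5 + w
T(V) = 2 + 2*V (T(V) = 2*V + 2 = 2 + 2*V)
g(K) = 5 - 2*K**2 (g(K) = 5 - K*K*2 = 5 - K**2*2 = 5 - 2*K**2)
Z(N) = 1/5 (Z(N) = 1/(5 - 2*(2 + 2*(-5 + 4))**2) = 1/(5 - 2*(2 + 2*(-1))**2) = 1/(5 - 2*(2 - 2)**2) = 1/(5 - 2*0**2) = 1/(5 - 2*0) = 1/(5 + 0) = 1/5)
Z(-1)*u = (1/5)*(-956/3) = -956/15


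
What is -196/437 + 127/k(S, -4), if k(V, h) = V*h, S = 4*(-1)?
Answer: 52363/6992 ≈ 7.4890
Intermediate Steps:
S = -4
-196/437 + 127/k(S, -4) = -196/437 + 127/((-4*(-4))) = -196*1/437 + 127/16 = -196/437 + 127*(1/16) = -196/437 + 127/16 = 52363/6992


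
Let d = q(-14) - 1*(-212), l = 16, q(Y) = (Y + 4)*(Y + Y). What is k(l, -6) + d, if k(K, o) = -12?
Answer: 480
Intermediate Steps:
q(Y) = 2*Y*(4 + Y) (q(Y) = (4 + Y)*(2*Y) = 2*Y*(4 + Y))
d = 492 (d = 2*(-14)*(4 - 14) - 1*(-212) = 2*(-14)*(-10) + 212 = 280 + 212 = 492)
k(l, -6) + d = -12 + 492 = 480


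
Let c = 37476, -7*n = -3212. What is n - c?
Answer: -259120/7 ≈ -37017.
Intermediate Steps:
n = 3212/7 (n = -⅐*(-3212) = 3212/7 ≈ 458.86)
n - c = 3212/7 - 1*37476 = 3212/7 - 37476 = -259120/7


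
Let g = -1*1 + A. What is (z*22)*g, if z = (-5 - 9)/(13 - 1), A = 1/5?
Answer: 308/15 ≈ 20.533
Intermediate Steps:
A = ⅕ ≈ 0.20000
z = -7/6 (z = -14/12 = -14*1/12 = -7/6 ≈ -1.1667)
g = -⅘ (g = -1*1 + ⅕ = -1 + ⅕ = -⅘ ≈ -0.80000)
(z*22)*g = -7/6*22*(-⅘) = -77/3*(-⅘) = 308/15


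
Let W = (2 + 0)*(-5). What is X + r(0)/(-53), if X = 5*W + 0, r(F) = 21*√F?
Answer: -50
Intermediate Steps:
W = -10 (W = 2*(-5) = -10)
X = -50 (X = 5*(-10) + 0 = -50 + 0 = -50)
X + r(0)/(-53) = -50 + (21*√0)/(-53) = -50 + (21*0)*(-1/53) = -50 + 0*(-1/53) = -50 + 0 = -50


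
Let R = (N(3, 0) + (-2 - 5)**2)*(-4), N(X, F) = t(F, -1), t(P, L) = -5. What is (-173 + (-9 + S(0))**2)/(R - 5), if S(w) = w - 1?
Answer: 73/181 ≈ 0.40332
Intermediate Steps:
S(w) = -1 + w
N(X, F) = -5
R = -176 (R = (-5 + (-2 - 5)**2)*(-4) = (-5 + (-7)**2)*(-4) = (-5 + 49)*(-4) = 44*(-4) = -176)
(-173 + (-9 + S(0))**2)/(R - 5) = (-173 + (-9 + (-1 + 0))**2)/(-176 - 5) = (-173 + (-9 - 1)**2)/(-181) = (-173 + (-10)**2)*(-1/181) = (-173 + 100)*(-1/181) = -73*(-1/181) = 73/181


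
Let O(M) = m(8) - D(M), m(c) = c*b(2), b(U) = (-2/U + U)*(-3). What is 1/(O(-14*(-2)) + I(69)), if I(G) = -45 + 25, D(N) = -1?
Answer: -1/43 ≈ -0.023256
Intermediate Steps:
b(U) = -3*U + 6/U (b(U) = (U - 2/U)*(-3) = -3*U + 6/U)
m(c) = -3*c (m(c) = c*(-3*2 + 6/2) = c*(-6 + 6*(½)) = c*(-6 + 3) = c*(-3) = -3*c)
I(G) = -20
O(M) = -23 (O(M) = -3*8 - 1*(-1) = -24 + 1 = -23)
1/(O(-14*(-2)) + I(69)) = 1/(-23 - 20) = 1/(-43) = -1/43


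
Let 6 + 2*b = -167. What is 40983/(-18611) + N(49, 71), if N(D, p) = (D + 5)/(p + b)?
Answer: -3280461/576941 ≈ -5.6860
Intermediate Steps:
b = -173/2 (b = -3 + (½)*(-167) = -3 - 167/2 = -173/2 ≈ -86.500)
N(D, p) = (5 + D)/(-173/2 + p) (N(D, p) = (D + 5)/(p - 173/2) = (5 + D)/(-173/2 + p))
40983/(-18611) + N(49, 71) = 40983/(-18611) + 2*(5 + 49)/(-173 + 2*71) = 40983*(-1/18611) + 2*54/(-173 + 142) = -40983/18611 + 2*54/(-31) = -40983/18611 + 2*(-1/31)*54 = -40983/18611 - 108/31 = -3280461/576941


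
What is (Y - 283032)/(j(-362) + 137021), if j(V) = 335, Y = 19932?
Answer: -65775/34339 ≈ -1.9155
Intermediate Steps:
(Y - 283032)/(j(-362) + 137021) = (19932 - 283032)/(335 + 137021) = -263100/137356 = -263100*1/137356 = -65775/34339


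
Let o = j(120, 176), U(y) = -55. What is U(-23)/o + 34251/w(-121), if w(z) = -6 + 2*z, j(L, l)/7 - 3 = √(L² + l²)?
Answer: -10877014899/78757112 - 440*√709/317569 ≈ -138.15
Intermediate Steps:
j(L, l) = 21 + 7*√(L² + l²)
o = 21 + 56*√709 (o = 21 + 7*√(120² + 176²) = 21 + 7*√(14400 + 30976) = 21 + 7*√45376 = 21 + 7*(8*√709) = 21 + 56*√709 ≈ 1512.1)
U(-23)/o + 34251/w(-121) = -55/(21 + 56*√709) + 34251/(-6 + 2*(-121)) = -55/(21 + 56*√709) + 34251/(-6 - 242) = -55/(21 + 56*√709) + 34251/(-248) = -55/(21 + 56*√709) + 34251*(-1/248) = -55/(21 + 56*√709) - 34251/248 = -34251/248 - 55/(21 + 56*√709)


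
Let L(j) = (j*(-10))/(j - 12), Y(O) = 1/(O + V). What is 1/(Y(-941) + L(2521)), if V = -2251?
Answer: -8008728/80472829 ≈ -0.099521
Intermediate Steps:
Y(O) = 1/(-2251 + O) (Y(O) = 1/(O - 2251) = 1/(-2251 + O))
L(j) = -10*j/(-12 + j) (L(j) = (-10*j)/(-12 + j) = -10*j/(-12 + j))
1/(Y(-941) + L(2521)) = 1/(1/(-2251 - 941) - 10*2521/(-12 + 2521)) = 1/(1/(-3192) - 10*2521/2509) = 1/(-1/3192 - 10*2521*1/2509) = 1/(-1/3192 - 25210/2509) = 1/(-80472829/8008728) = -8008728/80472829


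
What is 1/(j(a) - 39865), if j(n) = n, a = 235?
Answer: -1/39630 ≈ -2.5233e-5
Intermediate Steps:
1/(j(a) - 39865) = 1/(235 - 39865) = 1/(-39630) = -1/39630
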